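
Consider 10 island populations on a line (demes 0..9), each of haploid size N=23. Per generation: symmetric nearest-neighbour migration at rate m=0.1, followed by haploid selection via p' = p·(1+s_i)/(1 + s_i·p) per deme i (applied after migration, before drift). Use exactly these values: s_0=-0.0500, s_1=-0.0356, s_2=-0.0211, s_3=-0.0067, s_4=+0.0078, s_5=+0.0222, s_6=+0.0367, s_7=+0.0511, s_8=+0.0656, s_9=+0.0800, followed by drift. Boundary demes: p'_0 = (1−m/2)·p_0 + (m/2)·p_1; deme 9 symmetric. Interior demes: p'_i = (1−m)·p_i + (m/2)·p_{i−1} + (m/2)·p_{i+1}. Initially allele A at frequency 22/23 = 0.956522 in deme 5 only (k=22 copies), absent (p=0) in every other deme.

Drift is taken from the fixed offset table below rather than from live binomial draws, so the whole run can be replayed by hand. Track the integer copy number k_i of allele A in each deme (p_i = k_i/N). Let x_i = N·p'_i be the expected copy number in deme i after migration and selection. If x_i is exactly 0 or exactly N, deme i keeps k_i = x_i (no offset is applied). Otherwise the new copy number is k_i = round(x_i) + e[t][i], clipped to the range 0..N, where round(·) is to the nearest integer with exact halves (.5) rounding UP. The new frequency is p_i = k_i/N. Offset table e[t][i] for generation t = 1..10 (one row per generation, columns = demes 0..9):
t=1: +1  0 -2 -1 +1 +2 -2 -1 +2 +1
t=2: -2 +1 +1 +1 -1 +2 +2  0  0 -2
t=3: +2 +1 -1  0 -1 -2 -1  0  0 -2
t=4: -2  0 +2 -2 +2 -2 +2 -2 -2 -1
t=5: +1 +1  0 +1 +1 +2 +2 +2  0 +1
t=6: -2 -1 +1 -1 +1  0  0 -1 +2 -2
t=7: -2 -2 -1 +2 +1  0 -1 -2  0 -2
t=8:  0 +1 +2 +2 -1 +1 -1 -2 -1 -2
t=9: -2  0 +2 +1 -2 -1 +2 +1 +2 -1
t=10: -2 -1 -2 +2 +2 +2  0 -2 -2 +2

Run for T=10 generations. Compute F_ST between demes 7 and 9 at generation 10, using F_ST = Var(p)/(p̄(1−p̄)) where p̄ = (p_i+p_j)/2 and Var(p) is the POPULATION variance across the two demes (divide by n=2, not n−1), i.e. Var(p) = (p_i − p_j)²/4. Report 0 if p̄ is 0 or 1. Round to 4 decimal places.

t=0: k=[0 0 0 0 0 22 0 0 0 0]
t=1: x=[0.0000 0.0000 0.0000 0.0000 1.1082 19.8600 1.1384 0.0000 0.0000 0.0000] k=[0 0 0 0 2 22 0 0 0 0]
t=2: x=[0.0000 0.0000 0.0000 0.0993 2.9197 19.9584 1.1384 0.0000 0.0000 0.0000] k=[0 0 0 1 2 22 3 0 0 0]
t=3: x=[0.0000 0.0000 0.0489 0.9936 2.9700 20.1060 3.9157 0.1576 0.0000 0.0000] k=[0 0 0 1 2 18 3 0 0 0]
t=4: x=[0.0000 0.0000 0.0489 0.9936 2.7689 16.5524 3.7108 0.1576 0.0000 0.0000] k=[0 0 2 0 5 15 6 0 0 0]
t=5: x=[0.0000 0.0965 1.7649 0.3477 5.2815 14.1697 6.3137 0.3151 0.0000 0.0000] k=[0 1 2 1 6 16 8 2 0 0]
t=6: x=[0.0475 0.9659 1.8632 1.2918 6.2854 15.2135 8.2901 2.3012 0.1065 0.0000] k=[0 0 3 0 7 15 8 1 2 0]
t=7: x=[0.0000 0.1447 2.6496 0.4967 7.0880 14.3687 8.1891 1.4670 1.9610 0.1080] k=[0 0 2 2 8 14 7 0 2 0]
t=8: x=[0.0000 0.0965 1.8632 2.2861 8.0406 13.4728 7.1767 0.4725 1.9083 0.1080] k=[0 1 4 4 7 14 6 0 1 0]
t=9: x=[0.0475 1.0626 3.7821 4.1272 7.2385 13.3731 6.2629 0.3676 0.9566 0.0540] k=[0 1 6 5 5 12 8 1 3 0]
t=10: x=[0.0475 1.1594 5.6091 5.0236 5.3820 11.5763 8.0374 1.5192 2.9076 0.1619] k=[0 0 4 7 7 14 8 0 1 2]

0.0455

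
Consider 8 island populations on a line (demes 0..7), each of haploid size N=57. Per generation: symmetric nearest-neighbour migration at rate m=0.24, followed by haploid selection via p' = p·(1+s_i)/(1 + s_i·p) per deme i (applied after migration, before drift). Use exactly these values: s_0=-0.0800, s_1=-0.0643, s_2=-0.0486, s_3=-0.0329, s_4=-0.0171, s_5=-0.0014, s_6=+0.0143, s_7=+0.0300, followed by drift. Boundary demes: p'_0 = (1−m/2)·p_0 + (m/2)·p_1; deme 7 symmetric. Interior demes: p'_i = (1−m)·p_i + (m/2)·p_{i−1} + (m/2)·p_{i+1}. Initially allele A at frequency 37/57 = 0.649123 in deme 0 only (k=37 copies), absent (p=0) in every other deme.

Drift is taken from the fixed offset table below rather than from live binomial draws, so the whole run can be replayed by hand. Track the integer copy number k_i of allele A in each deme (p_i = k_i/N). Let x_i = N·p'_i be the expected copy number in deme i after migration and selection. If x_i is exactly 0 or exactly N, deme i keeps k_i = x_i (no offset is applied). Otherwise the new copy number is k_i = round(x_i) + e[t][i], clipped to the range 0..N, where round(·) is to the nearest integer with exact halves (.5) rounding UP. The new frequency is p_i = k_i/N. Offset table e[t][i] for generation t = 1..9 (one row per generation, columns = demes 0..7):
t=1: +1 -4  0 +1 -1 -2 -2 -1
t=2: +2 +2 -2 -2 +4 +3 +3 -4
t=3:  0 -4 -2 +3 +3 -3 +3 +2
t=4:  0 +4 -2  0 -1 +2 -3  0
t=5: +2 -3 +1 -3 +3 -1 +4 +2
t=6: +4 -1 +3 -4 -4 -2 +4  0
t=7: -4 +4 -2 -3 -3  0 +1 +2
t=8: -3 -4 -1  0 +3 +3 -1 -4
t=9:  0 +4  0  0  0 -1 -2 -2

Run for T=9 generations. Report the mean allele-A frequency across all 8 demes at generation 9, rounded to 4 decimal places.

0.0482

t=0: k=[37 0 0 0 0 0 0 0]
t=1: x=[31.3897 4.1754 0.0000 0.0000 0.0000 0.0000 0.0000 0.0000] k=[32 0 0 0 0 0 0 0]
t=2: x=[26.9733 3.6087 0.0000 0.0000 0.0000 0.0000 0.0000 0.0000] k=[29 6 0 0 0 0 0 0]
t=3: x=[25.0639 7.5919 0.6854 0.0000 0.0000 0.0000 0.0000 0.0000] k=[25 4 0 0 0 0 0 0]
t=4: x=[21.3554 5.6904 0.4569 0.0000 0.0000 0.0000 0.0000 0.0000] k=[21 10 0 0 0 0 0 0]
t=5: x=[18.6199 9.5786 1.1428 0.0000 0.0000 0.0000 0.0000 0.0000] k=[21 7 2 0 0 0 0 0]
t=6: x=[18.2698 7.6300 2.2498 0.2321 0.0000 0.0000 0.0000 0.0000] k=[22 7 5 0 0 0 0 0]
t=7: x=[19.1262 8.0877 4.4320 0.5805 0.0000 0.0000 0.0000 0.0000] k=[15 12 2 0 0 0 0 0]
t=8: x=[13.7514 10.5756 2.8233 0.2321 0.0000 0.0000 0.0000 0.0000] k=[11 7 2 0 0 0 0 0]
t=9: x=[9.8234 6.4880 2.2498 0.2321 0.0000 0.0000 0.0000 0.0000] k=[10 10 2 0 0 0 0 0]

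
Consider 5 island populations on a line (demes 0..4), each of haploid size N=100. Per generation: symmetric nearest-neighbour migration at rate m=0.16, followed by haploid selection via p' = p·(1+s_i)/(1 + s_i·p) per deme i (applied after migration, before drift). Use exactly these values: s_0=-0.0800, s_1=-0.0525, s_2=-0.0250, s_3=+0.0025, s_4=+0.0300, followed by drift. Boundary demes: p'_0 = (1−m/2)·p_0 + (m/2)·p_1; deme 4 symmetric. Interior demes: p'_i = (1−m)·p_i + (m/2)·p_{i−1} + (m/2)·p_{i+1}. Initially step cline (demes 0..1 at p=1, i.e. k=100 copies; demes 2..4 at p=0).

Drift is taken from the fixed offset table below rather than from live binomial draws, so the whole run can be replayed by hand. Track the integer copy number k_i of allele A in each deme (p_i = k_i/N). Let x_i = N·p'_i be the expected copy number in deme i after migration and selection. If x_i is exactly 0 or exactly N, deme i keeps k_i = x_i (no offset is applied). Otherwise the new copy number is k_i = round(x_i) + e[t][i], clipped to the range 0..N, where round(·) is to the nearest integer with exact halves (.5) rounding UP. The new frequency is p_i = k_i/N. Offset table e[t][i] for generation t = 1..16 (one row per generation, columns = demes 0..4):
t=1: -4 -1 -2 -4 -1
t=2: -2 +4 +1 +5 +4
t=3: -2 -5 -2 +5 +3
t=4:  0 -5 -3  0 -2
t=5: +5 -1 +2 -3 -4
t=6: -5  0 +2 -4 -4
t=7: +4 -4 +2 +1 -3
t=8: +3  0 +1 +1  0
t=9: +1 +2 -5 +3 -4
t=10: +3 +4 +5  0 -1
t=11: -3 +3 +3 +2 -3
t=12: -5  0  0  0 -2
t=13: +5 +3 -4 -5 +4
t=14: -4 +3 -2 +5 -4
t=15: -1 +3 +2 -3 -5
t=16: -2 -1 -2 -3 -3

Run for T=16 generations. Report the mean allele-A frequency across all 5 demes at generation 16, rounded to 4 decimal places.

0.2980

t=0: k=[100 100 0 0 0]
t=1: x=[100.0000 91.5940 7.8156 0.0000 0.0000] k=[100 91 6 0 0]
t=2: x=[99.2179 84.2163 12.0491 0.4812 0.0000] k=[97 88 13 5 0]
t=3: x=[95.9696 81.9355 17.9835 5.2524 0.4120] k=[94 77 16 10 3]
t=4: x=[92.0509 72.4159 19.9920 9.9423 3.6629] k=[92 67 17 10 2]
t=5: x=[89.2241 63.7634 20.0314 9.9423 2.7170] k=[94 63 22 7 0]
t=6: x=[90.8501 60.9240 23.6202 7.6576 0.5767] k=[86 61 26 4 0]
t=7: x=[82.8473 58.9011 26.5434 5.4529 0.3296] k=[87 55 29 6 0]
t=8: x=[83.3127 54.1444 28.7189 7.3770 0.4943] k=[86 54 30 8 0]
t=9: x=[82.2555 53.3004 29.6294 9.1407 0.6591] k=[83 55 25 12 0]
t=10: x=[79.4311 53.5013 25.8715 12.1065 0.9885] k=[82 58 31 12 0]
t=11: x=[78.7165 56.4391 31.0950 12.5874 0.9885] k=[76 59 34 15 0]
t=12: x=[73.0295 57.0439 33.9103 15.3524 1.2356] k=[68 57 34 15 0]
t=13: x=[65.2543 54.7074 33.7516 15.3524 1.2356] k=[70 58 30 10 5]
t=14: x=[67.2301 55.3917 30.1046 11.2249 5.5530] k=[63 58 28 16 2]
t=15: x=[60.6283 54.6672 28.9168 15.8733 3.2106] k=[60 58 31 13 0]
t=16: x=[57.8208 54.6672 31.1742 13.4290 1.0709] k=[56 54 29 10 0]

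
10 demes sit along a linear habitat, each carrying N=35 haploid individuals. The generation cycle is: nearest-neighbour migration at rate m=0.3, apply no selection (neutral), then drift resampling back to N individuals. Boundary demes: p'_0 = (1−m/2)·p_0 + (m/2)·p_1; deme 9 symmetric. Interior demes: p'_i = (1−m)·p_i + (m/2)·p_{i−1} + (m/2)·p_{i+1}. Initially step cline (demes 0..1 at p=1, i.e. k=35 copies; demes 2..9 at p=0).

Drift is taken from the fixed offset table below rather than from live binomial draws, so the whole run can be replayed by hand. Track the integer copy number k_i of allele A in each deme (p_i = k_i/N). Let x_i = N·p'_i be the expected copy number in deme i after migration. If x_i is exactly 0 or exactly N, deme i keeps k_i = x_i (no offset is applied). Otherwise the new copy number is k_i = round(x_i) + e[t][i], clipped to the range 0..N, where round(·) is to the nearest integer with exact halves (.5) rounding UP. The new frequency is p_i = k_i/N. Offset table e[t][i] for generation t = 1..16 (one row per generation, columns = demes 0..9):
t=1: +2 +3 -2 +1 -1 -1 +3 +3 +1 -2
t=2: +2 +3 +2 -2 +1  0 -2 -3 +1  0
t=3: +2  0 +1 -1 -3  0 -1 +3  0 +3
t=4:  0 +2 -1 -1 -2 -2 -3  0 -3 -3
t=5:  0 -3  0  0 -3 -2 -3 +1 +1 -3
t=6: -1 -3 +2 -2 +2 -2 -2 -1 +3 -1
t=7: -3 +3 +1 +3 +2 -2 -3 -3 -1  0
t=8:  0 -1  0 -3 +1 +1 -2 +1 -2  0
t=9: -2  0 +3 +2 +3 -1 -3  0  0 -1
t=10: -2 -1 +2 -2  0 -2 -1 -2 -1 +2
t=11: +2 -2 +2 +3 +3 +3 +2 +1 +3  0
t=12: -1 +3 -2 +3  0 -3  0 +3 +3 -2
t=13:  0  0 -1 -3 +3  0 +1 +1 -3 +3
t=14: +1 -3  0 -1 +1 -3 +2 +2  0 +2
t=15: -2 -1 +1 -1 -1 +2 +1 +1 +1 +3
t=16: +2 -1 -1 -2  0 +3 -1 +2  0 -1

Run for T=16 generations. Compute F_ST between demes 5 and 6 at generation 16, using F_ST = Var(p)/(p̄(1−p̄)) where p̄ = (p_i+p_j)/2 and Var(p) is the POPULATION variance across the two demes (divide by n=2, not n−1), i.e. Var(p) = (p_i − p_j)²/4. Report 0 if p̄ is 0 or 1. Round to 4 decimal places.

0.0385

t=0: k=[35 35 0 0 0 0 0 0 0 0]
t=1: x=[35.0000 29.7500 5.2500 0.0000 0.0000 0.0000 0.0000 0.0000 0.0000 0.0000] k=[35 33 3 0 0 0 0 0 0 0]
t=2: x=[34.7000 28.8000 7.0500 0.4500 0.0000 0.0000 0.0000 0.0000 0.0000 0.0000] k=[35 32 9 0 0 0 0 0 0 0]
t=3: x=[34.5500 29.0000 11.1000 1.3500 0.0000 0.0000 0.0000 0.0000 0.0000 0.0000] k=[35 29 12 0 0 0 0 0 0 0]
t=4: x=[34.1000 27.3500 12.7500 1.8000 0.0000 0.0000 0.0000 0.0000 0.0000 0.0000] k=[34 29 12 1 0 0 0 0 0 0]
t=5: x=[33.2500 27.2000 12.9000 2.5000 0.1500 0.0000 0.0000 0.0000 0.0000 0.0000] k=[33 24 13 3 0 0 0 0 0 0]
t=6: x=[31.6500 23.7000 13.1500 4.0500 0.4500 0.0000 0.0000 0.0000 0.0000 0.0000] k=[31 21 15 2 2 0 0 0 0 0]
t=7: x=[29.5000 21.6000 13.9500 3.9500 1.7000 0.3000 0.0000 0.0000 0.0000 0.0000] k=[27 25 15 7 4 0 0 0 0 0]
t=8: x=[26.7000 23.8000 15.3000 7.7500 3.8500 0.6000 0.0000 0.0000 0.0000 0.0000] k=[27 23 15 5 5 2 0 0 0 0]
t=9: x=[26.4000 22.4000 14.7000 6.5000 4.5500 2.1500 0.3000 0.0000 0.0000 0.0000] k=[24 22 18 9 8 1 0 0 0 0]
t=10: x=[23.7000 21.7000 17.2500 10.2000 7.1000 1.9000 0.1500 0.0000 0.0000 0.0000] k=[22 21 19 8 7 0 0 0 0 0]
t=11: x=[21.8500 20.8500 17.6500 9.5000 6.1000 1.0500 0.0000 0.0000 0.0000 0.0000] k=[24 19 20 13 9 4 0 0 0 0]
t=12: x=[23.2500 19.9000 18.8000 13.4500 8.8500 4.1500 0.6000 0.0000 0.0000 0.0000] k=[22 23 17 16 9 1 1 0 0 0]
t=13: x=[22.1500 21.9500 17.7500 15.1000 8.8500 2.2000 0.8500 0.1500 0.0000 0.0000] k=[22 22 17 12 12 2 2 1 0 0]
t=14: x=[22.0000 21.2500 17.0000 12.7500 10.5000 3.5000 1.8500 1.0000 0.1500 0.0000] k=[23 18 17 12 12 1 4 3 0 0]
t=15: x=[22.2500 18.6000 16.4000 12.7500 10.3500 3.1000 3.4000 2.7000 0.4500 0.0000] k=[20 18 17 12 9 5 4 4 1 0]
t=16: x=[19.7000 18.1500 16.4000 12.3000 8.8500 5.4500 4.1500 3.5500 1.3000 0.1500] k=[22 17 15 10 9 8 3 6 1 0]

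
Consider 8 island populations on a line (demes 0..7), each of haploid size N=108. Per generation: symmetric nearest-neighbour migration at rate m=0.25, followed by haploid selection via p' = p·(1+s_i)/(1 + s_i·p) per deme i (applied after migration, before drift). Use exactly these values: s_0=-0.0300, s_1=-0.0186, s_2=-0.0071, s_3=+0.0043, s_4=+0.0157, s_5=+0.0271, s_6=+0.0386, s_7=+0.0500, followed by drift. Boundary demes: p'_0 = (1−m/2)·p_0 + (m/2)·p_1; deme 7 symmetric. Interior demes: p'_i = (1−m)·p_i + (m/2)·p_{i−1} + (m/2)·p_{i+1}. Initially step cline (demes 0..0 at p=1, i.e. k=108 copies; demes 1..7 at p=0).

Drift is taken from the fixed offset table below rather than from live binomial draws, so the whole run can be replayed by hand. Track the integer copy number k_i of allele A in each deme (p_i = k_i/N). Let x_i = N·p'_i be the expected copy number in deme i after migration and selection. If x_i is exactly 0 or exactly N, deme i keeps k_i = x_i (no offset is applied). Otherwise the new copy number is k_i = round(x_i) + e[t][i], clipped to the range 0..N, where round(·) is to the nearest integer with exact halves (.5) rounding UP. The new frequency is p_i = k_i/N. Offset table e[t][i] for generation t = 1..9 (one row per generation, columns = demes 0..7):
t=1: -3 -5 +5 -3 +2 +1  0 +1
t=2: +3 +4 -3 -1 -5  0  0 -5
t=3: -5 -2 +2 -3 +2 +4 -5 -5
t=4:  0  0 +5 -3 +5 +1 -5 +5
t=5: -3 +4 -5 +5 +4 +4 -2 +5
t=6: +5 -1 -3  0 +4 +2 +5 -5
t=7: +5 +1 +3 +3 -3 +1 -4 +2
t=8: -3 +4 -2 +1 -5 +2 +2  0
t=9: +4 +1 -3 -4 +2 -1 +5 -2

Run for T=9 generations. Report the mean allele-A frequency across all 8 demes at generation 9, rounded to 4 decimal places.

0.1343

t=0: k=[108 0 0 0 0 0 0 0]
t=1: x=[94.1361 13.2798 0.0000 0.0000 0.0000 0.0000 0.0000 0.0000] k=[91 8 0 0 0 0 0 0]
t=2: x=[79.9979 17.1030 0.9930 0.0000 0.0000 0.0000 0.0000 0.0000] k=[83 21 0 0 0 0 0 0]
t=3: x=[74.5508 25.7550 2.6068 0.0000 0.0000 0.0000 0.0000 0.0000] k=[70 24 5 0 0 0 0 0]
t=4: x=[63.4550 26.9931 6.7051 0.6277 0.0000 0.0000 0.0000 0.0000] k=[63 27 12 0 0 0 0 0]
t=5: x=[57.6823 29.2231 12.2971 1.5064 0.0000 0.0000 0.0000 0.0000] k=[55 33 7 7 0 0 0 0]
t=6: x=[51.4289 32.0750 10.1841 6.1498 0.8886 0.0000 0.0000 0.0000] k=[56 31 7 6 5 0 0 0]
t=7: x=[52.0533 30.7107 9.8113 6.0244 4.5677 0.6418 0.0000 0.0000] k=[57 32 13 9 2 2 0 0]
t=8: x=[53.0527 32.3232 14.7838 8.6591 2.9189 1.7966 0.2596 0.0000] k=[50 36 13 10 0 4 2 0]
t=9: x=[47.4383 34.4331 15.4056 9.1609 1.7770 3.3354 2.0757 0.2625] k=[51 35 12 5 4 2 7 0]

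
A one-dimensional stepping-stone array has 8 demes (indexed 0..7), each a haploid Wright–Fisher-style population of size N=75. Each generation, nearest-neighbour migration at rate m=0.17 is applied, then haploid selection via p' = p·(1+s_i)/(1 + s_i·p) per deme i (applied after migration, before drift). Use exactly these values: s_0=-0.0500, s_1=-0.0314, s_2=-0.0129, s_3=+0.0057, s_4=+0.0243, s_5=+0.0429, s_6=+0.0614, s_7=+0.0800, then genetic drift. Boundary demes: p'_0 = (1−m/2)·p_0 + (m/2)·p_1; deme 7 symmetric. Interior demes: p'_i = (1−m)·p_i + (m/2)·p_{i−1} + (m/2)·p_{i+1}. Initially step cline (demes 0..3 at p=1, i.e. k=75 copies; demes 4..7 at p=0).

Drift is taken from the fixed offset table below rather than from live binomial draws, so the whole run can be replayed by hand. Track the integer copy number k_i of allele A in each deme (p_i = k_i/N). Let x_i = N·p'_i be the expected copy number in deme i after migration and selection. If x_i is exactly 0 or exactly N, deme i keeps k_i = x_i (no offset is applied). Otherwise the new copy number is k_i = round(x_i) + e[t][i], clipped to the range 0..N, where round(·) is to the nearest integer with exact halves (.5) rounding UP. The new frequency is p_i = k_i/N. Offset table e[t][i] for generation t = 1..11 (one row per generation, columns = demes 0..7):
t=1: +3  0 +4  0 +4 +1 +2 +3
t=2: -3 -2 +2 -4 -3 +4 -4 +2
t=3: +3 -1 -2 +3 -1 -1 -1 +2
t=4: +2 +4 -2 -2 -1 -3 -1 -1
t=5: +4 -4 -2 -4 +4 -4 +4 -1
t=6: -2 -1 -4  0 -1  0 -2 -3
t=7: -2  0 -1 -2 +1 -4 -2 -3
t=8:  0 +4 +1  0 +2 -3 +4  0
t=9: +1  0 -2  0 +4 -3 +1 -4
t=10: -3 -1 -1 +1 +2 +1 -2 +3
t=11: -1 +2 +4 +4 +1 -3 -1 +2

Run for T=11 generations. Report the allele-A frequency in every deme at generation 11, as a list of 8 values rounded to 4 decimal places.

[0.9067, 0.9200, 0.8133, 0.6800, 0.4267, 0.0400, 0.0000, 0.0000]

t=0: k=[75 75 75 75 0 0 0 0]
t=1: x=[75.0000 75.0000 75.0000 68.6581 6.5165 0.0000 0.0000 0.0000] k=[75 75 75 69 11 0 0 0]
t=2: x=[75.0000 75.0000 74.4834 64.6309 15.2851 0.9746 0.0000 0.0000] k=[75 75 75 61 12 5 0 0]
t=3: x=[75.0000 75.0000 73.7947 58.0995 15.8683 5.3759 0.4509 0.0000] k=[75 75 72 61 15 4 0 0]
t=4: x=[75.0000 74.7368 71.2743 58.0995 18.3052 4.7796 0.3608 0.0000] k=[75 75 69 56 17 2 0 0]
t=5: x=[75.0000 74.4736 68.3265 53.8764 19.3831 3.2325 0.1804 0.0000] k=[75 70 66 50 23 0 4 0]
t=6: x=[74.5528 69.9364 64.8667 49.1614 23.7277 2.3903 3.5143 0.3671] k=[73 69 61 49 23 2 2 0]
t=7: x=[72.5409 68.4724 60.5088 47.9084 23.8135 3.9388 1.9395 0.1836] k=[71 68 60 46 25 0 0 0]
t=8: x=[70.5344 67.3588 59.3297 45.5068 25.0590 2.2135 0.0000 0.0000] k=[71 71 60 46 27 0 0 0]
t=9: x=[70.8013 69.9159 59.5866 45.6766 26.7316 2.3903 0.0000 0.0000] k=[72 70 58 46 31 0 0 0]
t=10: x=[71.6706 68.9756 57.8287 45.8464 30.0715 2.7439 0.0000 0.0000] k=[69 68 57 47 32 4 0 0]
t=11: x=[68.6220 66.9229 56.9074 46.6753 31.3321 6.2774 0.3608 0.0000] k=[68 69 61 51 32 3 0 0]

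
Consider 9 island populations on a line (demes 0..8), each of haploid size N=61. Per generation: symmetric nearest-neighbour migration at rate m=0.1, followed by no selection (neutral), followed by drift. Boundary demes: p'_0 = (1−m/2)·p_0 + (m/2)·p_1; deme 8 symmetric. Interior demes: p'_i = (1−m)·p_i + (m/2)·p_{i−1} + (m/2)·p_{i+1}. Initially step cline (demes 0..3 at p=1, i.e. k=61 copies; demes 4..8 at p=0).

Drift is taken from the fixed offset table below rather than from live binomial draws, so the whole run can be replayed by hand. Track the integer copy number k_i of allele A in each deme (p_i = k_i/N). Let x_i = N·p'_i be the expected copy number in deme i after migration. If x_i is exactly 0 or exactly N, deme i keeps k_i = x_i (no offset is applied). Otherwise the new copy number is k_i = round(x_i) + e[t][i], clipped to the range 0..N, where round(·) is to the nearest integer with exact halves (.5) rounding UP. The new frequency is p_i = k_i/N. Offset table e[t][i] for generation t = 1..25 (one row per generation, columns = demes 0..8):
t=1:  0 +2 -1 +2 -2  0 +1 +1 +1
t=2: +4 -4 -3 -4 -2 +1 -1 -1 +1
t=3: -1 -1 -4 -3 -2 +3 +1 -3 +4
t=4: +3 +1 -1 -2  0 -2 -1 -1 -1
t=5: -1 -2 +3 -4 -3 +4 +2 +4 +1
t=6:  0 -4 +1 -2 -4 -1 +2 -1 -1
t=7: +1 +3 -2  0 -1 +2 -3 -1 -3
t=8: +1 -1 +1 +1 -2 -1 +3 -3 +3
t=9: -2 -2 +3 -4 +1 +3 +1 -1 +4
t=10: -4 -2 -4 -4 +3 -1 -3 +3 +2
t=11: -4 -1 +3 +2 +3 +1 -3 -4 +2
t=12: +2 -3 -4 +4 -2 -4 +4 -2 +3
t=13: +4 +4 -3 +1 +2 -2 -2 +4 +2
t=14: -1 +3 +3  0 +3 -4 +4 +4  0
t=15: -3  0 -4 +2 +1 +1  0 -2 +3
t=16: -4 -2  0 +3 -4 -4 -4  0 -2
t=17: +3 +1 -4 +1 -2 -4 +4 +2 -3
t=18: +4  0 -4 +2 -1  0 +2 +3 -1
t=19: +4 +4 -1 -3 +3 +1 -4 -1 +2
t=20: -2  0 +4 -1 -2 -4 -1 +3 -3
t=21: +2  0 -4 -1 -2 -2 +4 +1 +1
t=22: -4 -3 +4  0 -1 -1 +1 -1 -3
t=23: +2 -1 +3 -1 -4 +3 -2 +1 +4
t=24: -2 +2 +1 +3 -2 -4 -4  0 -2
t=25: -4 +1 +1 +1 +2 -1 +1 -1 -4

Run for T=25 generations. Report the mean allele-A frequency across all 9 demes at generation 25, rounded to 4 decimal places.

t=0: k=[61 61 61 61 0 0 0 0 0]
t=1: x=[61.0000 61.0000 61.0000 57.9500 3.0500 0.0000 0.0000 0.0000 0.0000] k=[61 61 61 60 1 0 0 0 0]
t=2: x=[61.0000 61.0000 60.9500 57.1000 3.9000 0.0500 0.0000 0.0000 0.0000] k=[61 61 58 53 2 1 0 0 0]
t=3: x=[61.0000 60.8500 57.9000 50.7000 4.5000 1.0000 0.0500 0.0000 0.0000] k=[61 60 54 48 3 4 1 0 0]
t=4: x=[60.9500 59.7500 54.0000 46.0500 5.3000 3.8000 1.1000 0.0500 0.0000] k=[61 61 53 44 5 2 0 0 0]
t=5: x=[61.0000 60.6000 52.9500 42.5000 6.8000 2.0500 0.1000 0.0000 0.0000] k=[61 59 56 39 4 6 2 0 0]
t=6: x=[60.9000 58.9500 55.3000 38.1000 5.8500 5.7000 2.1000 0.1000 0.0000] k=[61 55 56 36 2 5 4 0 0]
t=7: x=[60.7000 55.3500 54.9500 35.3000 3.8500 4.8000 3.8500 0.2000 0.0000] k=[61 58 53 35 3 7 1 0 0]
t=8: x=[60.8500 57.9000 52.3500 34.3000 4.8000 6.5000 1.2500 0.0500 0.0000] k=[61 57 53 35 3 6 4 0 0]
t=9: x=[60.8000 57.0000 52.3000 34.3000 4.7500 5.7500 3.9000 0.2000 0.0000] k=[59 55 55 30 6 9 5 0 0]
t=10: x=[58.8000 55.2000 53.7500 30.0500 7.3500 8.6500 4.9500 0.2500 0.0000] k=[55 53 50 26 10 8 2 3 0]
t=11: x=[54.9000 52.9500 48.9500 26.4000 10.7000 7.8000 2.3500 2.8000 0.1500] k=[51 52 52 28 14 9 0 0 2]
t=12: x=[51.0500 51.9500 50.8000 28.5000 14.4500 8.8000 0.4500 0.1000 1.9000] k=[53 49 47 33 12 5 4 0 5]
t=13: x=[52.8000 49.1000 46.4000 32.6500 12.7000 5.3000 3.8500 0.4500 4.7500] k=[57 53 43 34 15 3 2 4 7]
t=14: x=[56.8000 52.7000 43.0500 33.5000 15.3500 3.5500 2.1500 4.0500 6.8500] k=[56 56 46 34 18 0 6 8 7]
t=15: x=[56.0000 55.5000 45.9000 33.8000 17.9000 1.2000 5.8000 7.8500 7.0500] k=[53 56 42 36 19 2 6 6 10]
t=16: x=[53.1500 55.1500 42.4000 35.4500 19.0000 3.0500 5.8000 6.2000 9.8000] k=[49 53 42 38 15 0 2 6 8]
t=17: x=[49.2000 52.2500 42.3500 37.0500 15.4000 0.8500 2.1000 5.9000 7.9000] k=[52 53 38 38 13 0 6 8 5]
t=18: x=[52.0500 52.2000 38.7500 36.7500 13.6000 0.9500 5.8000 7.7500 5.1500] k=[56 52 35 39 13 1 8 11 4]
t=19: x=[55.8000 51.3500 36.0500 37.5000 13.7000 1.9500 7.8000 10.5000 4.3500] k=[60 55 35 35 17 3 4 10 6]
t=20: x=[59.7500 54.2500 36.0000 34.1000 17.2000 3.7500 4.2500 9.5000 6.2000] k=[58 54 40 33 15 0 3 13 3]
t=21: x=[57.8000 53.5000 40.3500 32.4500 15.1500 0.9000 3.3500 12.0000 3.5000] k=[60 54 36 31 13 0 7 13 5]
t=22: x=[59.7000 53.4000 36.6500 30.3500 13.2500 1.0000 6.9500 12.3000 5.4000] k=[56 50 41 30 12 0 8 11 2]
t=23: x=[55.7000 49.8500 40.9000 29.6500 12.3000 1.0000 7.7500 10.4000 2.4500] k=[58 49 44 29 8 4 6 11 6]
t=24: x=[57.5500 49.2000 43.5000 28.7000 8.8500 4.3000 6.1500 10.5000 6.2500] k=[56 51 45 32 7 0 2 11 4]
t=25: x=[55.7500 50.9500 44.6500 31.4000 7.9000 0.4500 2.3500 10.2000 4.3500] k=[52 52 46 32 10 0 3 9 0]

0.3716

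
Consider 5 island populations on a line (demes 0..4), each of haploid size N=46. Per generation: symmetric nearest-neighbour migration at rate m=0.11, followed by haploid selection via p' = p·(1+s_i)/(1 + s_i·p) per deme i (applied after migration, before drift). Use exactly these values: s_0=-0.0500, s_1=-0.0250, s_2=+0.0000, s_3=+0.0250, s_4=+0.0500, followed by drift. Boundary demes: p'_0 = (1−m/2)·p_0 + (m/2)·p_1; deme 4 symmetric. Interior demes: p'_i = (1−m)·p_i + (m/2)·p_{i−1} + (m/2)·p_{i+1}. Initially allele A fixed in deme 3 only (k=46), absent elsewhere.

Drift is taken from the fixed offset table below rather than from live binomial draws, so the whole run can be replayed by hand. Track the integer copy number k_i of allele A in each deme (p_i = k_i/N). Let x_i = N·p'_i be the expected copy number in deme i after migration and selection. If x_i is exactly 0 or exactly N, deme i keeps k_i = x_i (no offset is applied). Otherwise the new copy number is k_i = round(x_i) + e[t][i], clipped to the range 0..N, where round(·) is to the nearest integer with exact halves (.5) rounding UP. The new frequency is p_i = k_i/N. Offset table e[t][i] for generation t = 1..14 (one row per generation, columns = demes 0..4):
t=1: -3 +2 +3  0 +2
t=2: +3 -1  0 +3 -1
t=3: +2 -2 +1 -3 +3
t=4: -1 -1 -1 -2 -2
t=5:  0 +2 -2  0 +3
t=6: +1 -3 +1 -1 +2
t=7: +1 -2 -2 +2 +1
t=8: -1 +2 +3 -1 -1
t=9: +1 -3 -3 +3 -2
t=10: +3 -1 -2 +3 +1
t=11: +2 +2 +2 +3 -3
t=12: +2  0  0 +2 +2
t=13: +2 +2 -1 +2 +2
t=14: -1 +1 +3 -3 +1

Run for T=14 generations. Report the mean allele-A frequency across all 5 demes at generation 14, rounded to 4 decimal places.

t=0: k=[0 0 0 46 0]
t=1: x=[0.0000 0.0000 2.5300 41.0501 2.6492] k=[0 0 6 41 5]
t=2: x=[0.0000 0.3218 7.5950 37.2710 7.2738] k=[0 0 8 40 6]
t=3: x=[0.0000 0.4291 9.3200 36.5567 8.1934] k=[0 0 10 34 11]
t=4: x=[0.0000 0.5364 10.7700 31.6598 12.7088] k=[0 0 10 30 11]
t=5: x=[0.0000 0.5364 10.5500 28.1256 12.4838] k=[0 3 9 28 15]
t=6: x=[0.1568 3.0912 9.7150 26.5178 16.2236] k=[1 0 11 26 18]
t=7: x=[0.8987 0.6437 11.2200 25.0171 18.9815] k=[2 0 9 27 20]
t=8: x=[1.7992 0.5901 9.4950 25.9049 20.9403] k=[1 3 12 25 20]
t=9: x=[1.0558 3.3065 12.2200 24.2932 20.8297] k=[2 0 9 27 19]
t=10: x=[1.7992 0.5901 9.4950 25.8500 19.9896] k=[5 0 7 29 21]
t=11: x=[4.5119 0.6437 7.8250 27.6232 21.9993] k=[7 3 10 31 19]
t=12: x=[6.4888 3.5218 10.7700 29.4475 20.2111] k=[8 4 11 31 22]
t=13: x=[7.4540 4.5011 11.7150 29.6660 23.0560] k=[9 7 11 32 25]
t=14: x=[8.5279 7.1753 11.9350 30.7131 25.9385] k=[8 8 15 28 27]

0.3739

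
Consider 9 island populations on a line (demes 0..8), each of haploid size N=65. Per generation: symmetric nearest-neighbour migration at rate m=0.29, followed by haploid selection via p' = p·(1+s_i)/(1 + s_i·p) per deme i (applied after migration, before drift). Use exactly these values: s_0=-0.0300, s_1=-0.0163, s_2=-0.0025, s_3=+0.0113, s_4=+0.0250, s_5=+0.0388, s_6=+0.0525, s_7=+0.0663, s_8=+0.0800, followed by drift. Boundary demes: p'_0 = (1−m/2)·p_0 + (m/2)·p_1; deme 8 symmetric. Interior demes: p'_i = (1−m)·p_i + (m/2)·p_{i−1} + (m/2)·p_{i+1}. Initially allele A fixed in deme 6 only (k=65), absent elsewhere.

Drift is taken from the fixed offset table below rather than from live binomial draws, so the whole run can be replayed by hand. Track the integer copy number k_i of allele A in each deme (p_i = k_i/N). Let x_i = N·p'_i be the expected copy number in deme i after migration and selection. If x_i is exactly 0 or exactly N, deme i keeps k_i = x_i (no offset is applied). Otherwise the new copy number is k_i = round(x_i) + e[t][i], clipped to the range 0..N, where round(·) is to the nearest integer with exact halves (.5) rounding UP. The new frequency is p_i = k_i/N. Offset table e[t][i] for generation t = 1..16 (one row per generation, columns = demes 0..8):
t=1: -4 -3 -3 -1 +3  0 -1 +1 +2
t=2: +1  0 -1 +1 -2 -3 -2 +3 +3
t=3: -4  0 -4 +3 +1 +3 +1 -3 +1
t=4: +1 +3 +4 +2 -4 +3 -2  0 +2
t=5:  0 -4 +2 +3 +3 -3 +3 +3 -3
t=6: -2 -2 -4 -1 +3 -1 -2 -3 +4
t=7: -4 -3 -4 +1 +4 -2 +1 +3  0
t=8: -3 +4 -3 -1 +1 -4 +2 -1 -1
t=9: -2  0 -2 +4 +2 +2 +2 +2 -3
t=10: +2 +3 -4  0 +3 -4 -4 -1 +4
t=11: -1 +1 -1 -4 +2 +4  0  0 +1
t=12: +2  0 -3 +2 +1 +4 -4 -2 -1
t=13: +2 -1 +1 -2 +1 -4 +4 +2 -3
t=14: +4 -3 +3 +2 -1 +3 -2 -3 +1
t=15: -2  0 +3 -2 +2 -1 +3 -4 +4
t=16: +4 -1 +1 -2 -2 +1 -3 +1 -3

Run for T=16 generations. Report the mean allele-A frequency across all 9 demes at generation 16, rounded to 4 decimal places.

0.2274

t=0: k=[0 0 0 0 0 0 65 0 0]
t=1: x=[0.0000 0.0000 0.0000 0.0000 0.0000 9.7359 46.8274 9.9542 0.0000] k=[0 0 0 0 0 10 46 11 0]
t=2: x=[0.0000 0.0000 0.0000 0.0000 1.4854 14.1877 36.5261 15.2153 1.7192] k=[0 0 0 0 0 11 35 18 5]
t=3: x=[0.0000 0.0000 0.0000 0.0000 1.6339 13.2828 29.8792 19.4434 7.3733] k=[0 0 0 0 3 16 31 16 8]
t=4: x=[0.0000 0.0000 0.0000 0.4399 4.5535 16.7591 27.4581 17.8336 9.7825] k=[0 0 0 2 1 20 25 18 12]
t=5: x=[0.0000 0.0000 0.2893 1.5823 3.9915 18.4691 24.0297 18.9964 13.6829] k=[0 0 2 5 7 15 27 22 11]
t=6: x=[0.0000 0.2853 2.1398 4.9057 8.0424 16.0354 25.3213 22.0556 13.3950] k=[0 0 0 4 11 15 23 19 17]
t=7: x=[0.0000 0.0000 0.5786 4.4817 10.7853 16.0354 21.9984 20.1720 18.2841] k=[0 0 0 5 15 14 23 23 18]
t=8: x=[0.0000 0.0000 0.7232 5.7839 13.6696 15.9028 22.4408 23.2242 19.7674] k=[0 0 0 5 15 12 24 22 19]
t=9: x=[0.0000 0.0000 0.7232 5.7839 13.3754 14.6014 22.7203 22.7958 20.4995] k=[0 0 0 10 15 17 25 25 17]
t=10: x=[0.0000 0.0000 1.4465 9.3647 14.8460 18.3674 24.6176 24.8171 19.1840] k=[0 0 0 9 18 14 21 24 23]
t=11: x=[0.0000 0.0000 1.3018 9.0875 16.4161 16.0507 21.1433 24.3901 24.3043] k=[0 0 0 5 18 20 21 24 25]
t=12: x=[0.0000 0.0000 0.7232 6.2229 16.7097 20.3838 22.0289 24.6850 26.0466] k=[0 0 0 8 18 24 18 23 25]
t=13: x=[0.0000 0.0000 1.1572 8.3716 17.7367 22.8205 20.3024 23.5197 25.8991] k=[0 0 2 6 19 19 24 26 23]
t=14: x=[0.0000 0.2853 2.2845 7.3782 17.4282 20.2519 24.3389 26.2734 24.6003] k=[0 0 5 9 16 23 22 23 26]
t=15: x=[0.0000 0.7133 4.8438 9.5260 16.2997 22.3954 23.0453 24.2579 26.7680] k=[0 1 8 8 18 21 26 20 31]
t=16: x=[0.1407 1.8404 6.9694 9.5411 17.2966 21.8385 25.1897 23.4178 30.6482] k=[4 1 8 8 15 23 22 24 28]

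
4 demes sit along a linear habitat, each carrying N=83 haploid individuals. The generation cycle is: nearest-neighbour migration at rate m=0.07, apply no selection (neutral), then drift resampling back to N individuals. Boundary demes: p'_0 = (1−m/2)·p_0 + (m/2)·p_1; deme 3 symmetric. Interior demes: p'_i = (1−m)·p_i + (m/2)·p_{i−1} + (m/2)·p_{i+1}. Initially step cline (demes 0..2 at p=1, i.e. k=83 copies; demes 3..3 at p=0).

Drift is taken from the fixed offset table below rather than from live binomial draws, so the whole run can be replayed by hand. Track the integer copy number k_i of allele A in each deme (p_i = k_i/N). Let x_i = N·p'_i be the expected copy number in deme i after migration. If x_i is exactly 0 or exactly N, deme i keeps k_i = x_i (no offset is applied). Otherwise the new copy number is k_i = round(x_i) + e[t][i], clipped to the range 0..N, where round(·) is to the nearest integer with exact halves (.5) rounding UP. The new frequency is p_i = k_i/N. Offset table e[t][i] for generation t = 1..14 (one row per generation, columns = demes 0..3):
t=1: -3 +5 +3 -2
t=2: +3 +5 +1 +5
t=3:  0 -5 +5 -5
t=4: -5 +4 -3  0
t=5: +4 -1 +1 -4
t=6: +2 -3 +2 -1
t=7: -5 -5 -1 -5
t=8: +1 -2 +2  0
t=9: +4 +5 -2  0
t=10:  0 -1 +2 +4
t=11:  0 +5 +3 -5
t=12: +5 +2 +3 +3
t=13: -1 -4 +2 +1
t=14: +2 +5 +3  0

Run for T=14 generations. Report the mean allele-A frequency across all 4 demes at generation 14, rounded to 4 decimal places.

t=0: k=[83 83 83 0]
t=1: x=[83.0000 83.0000 80.0950 2.9050] k=[83 83 83 1]
t=2: x=[83.0000 83.0000 80.1300 3.8700] k=[83 83 81 9]
t=3: x=[83.0000 82.9300 78.5500 11.5200] k=[83 78 83 7]
t=4: x=[82.8250 78.3500 80.1650 9.6600] k=[78 82 77 10]
t=5: x=[78.1400 81.6850 74.8300 12.3450] k=[82 81 76 8]
t=6: x=[81.9650 80.8600 73.7950 10.3800] k=[83 78 76 9]
t=7: x=[82.8250 78.1050 73.7250 11.3450] k=[78 73 73 6]
t=8: x=[77.8250 73.1750 70.6550 8.3450] k=[79 71 73 8]
t=9: x=[78.7200 71.3500 70.6550 10.2750] k=[83 76 69 10]
t=10: x=[82.7550 76.0000 67.1800 12.0650] k=[83 75 69 16]
t=11: x=[82.7200 75.0700 67.3550 17.8550] k=[83 80 70 13]
t=12: x=[82.8950 79.7550 68.3550 14.9950] k=[83 82 71 18]
t=13: x=[82.9650 81.6500 69.5300 19.8550] k=[82 78 72 21]
t=14: x=[81.8600 77.9300 70.4250 22.7850] k=[83 83 73 23]

0.7892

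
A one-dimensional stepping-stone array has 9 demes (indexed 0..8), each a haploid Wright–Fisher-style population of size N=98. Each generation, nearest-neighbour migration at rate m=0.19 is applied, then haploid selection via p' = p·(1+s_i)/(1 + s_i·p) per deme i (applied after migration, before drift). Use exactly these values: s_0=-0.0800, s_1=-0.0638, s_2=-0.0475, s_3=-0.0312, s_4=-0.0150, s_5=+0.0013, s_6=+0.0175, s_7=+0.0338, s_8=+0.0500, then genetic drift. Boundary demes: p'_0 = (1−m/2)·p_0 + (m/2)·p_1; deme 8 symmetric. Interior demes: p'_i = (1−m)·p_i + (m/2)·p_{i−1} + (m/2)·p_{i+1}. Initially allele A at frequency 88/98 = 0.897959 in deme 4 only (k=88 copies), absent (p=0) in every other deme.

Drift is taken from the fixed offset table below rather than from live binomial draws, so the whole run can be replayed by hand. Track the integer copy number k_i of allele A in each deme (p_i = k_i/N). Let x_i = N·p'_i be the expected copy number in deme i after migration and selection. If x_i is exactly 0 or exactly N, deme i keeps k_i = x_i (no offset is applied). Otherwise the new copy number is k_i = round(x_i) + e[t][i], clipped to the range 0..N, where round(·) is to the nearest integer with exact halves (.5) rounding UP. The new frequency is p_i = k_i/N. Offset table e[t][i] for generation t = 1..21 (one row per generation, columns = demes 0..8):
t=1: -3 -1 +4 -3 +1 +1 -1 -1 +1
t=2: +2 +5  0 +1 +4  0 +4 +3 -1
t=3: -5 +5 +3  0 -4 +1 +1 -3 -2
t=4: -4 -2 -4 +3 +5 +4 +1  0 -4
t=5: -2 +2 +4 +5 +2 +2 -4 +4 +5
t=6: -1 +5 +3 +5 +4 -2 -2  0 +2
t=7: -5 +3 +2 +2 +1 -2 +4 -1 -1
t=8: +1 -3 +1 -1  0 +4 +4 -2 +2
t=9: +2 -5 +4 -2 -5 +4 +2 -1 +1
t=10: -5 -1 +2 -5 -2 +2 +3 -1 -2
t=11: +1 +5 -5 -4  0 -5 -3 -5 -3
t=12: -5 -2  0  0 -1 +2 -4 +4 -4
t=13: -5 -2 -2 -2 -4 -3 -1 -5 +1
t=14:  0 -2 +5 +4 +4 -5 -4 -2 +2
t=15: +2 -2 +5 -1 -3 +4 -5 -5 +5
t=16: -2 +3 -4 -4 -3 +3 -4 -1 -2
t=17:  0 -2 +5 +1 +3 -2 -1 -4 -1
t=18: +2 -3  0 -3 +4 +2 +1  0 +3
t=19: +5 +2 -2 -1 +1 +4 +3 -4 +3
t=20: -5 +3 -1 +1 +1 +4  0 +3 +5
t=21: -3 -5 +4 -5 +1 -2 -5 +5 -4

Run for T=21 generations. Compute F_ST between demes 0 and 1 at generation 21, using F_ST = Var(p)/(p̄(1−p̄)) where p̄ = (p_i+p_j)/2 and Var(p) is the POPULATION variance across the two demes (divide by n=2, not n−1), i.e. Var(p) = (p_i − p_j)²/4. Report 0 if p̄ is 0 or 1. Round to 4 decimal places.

0.0051

t=0: k=[0 0 0 0 88 0 0 0 0]
t=1: x=[0.0000 0.0000 0.0000 8.1208 70.9853 8.3699 0.0000 0.0000 0.0000] k=[0 0 0 5 72 9 0 0 0]
t=2: x=[0.0000 0.0000 0.4525 10.5869 59.2966 14.1457 0.8698 0.0000 0.0000] k=[0 0 0 12 63 14 5 0 0]
t=3: x=[0.0000 0.0000 1.0865 15.2915 53.1326 17.8189 5.4689 0.4910 0.0000] k=[0 0 4 15 49 19 6 0 0]
t=4: x=[0.0000 0.3558 4.4535 16.7404 42.5558 20.6362 6.7736 0.5892 0.0000] k=[0 0 0 20 48 25 8 1 0]
t=5: x=[0.0000 0.0000 1.8114 20.2461 42.7903 25.5946 9.0921 1.6222 0.0997] k=[0 0 6 25 45 28 5 6 5]
t=6: x=[0.0000 0.5338 6.9156 24.5078 41.1239 27.4557 7.3978 5.9944 5.3359] k=[0 6 10 30 45 25 5 6 7]
t=7: x=[0.5246 5.4600 11.0344 28.8752 41.3134 25.0242 7.1085 6.1900 7.2248] k=[0 8 13 31 42 23 11 5 6]
t=8: x=[0.6996 7.2592 13.6530 29.6751 38.7952 23.6883 11.7482 5.8451 6.1816] k=[2 4 15 29 39 28 16 4 8]
t=9: x=[2.0184 4.5597 14.6676 27.9820 36.6576 27.9309 16.2336 5.6957 7.9700] k=[4 0 19 26 32 32 18 5 9]
t=10: x=[3.3403 2.0485 17.1602 25.3055 31.1082 30.6974 18.3524 6.8230 9.0114] k=[0 1 19 20 29 33 21 6 7]
t=11: x=[0.0874 2.4523 16.6999 20.2461 28.2203 31.5078 20.9998 7.7541 7.2248] k=[1 7 12 16 28 27 18 3 4]
t=12: x=[1.4463 6.4937 11.4053 16.3242 26.4720 26.2650 17.6800 4.6655 4.0921] k=[0 4 11 16 25 28 14 9 0]
t=13: x=[0.3497 4.0228 10.3508 15.9521 24.1539 26.4101 15.0750 8.8849 0.8974] k=[0 2 8 14 20 23 14 4 2]
t=14: x=[0.1748 2.2316 7.6497 13.6239 19.4781 21.8821 14.1133 4.9128 2.2969] k=[0 0 13 18 23 17 10 3 4]
t=15: x=[0.0000 1.1571 11.7282 17.5389 21.6986 16.9232 10.1569 3.8821 4.0921] k=[0 0 17 17 19 21 5 0 9]
t=16: x=[0.0000 1.5136 14.7643 16.7453 18.7696 19.3101 6.1442 1.3743 8.5169] k=[0 5 11 13 16 22 2 0 7]
t=17: x=[0.4372 4.7858 10.1679 12.7395 16.0808 19.5503 3.7724 0.8836 6.6303] k=[0 3 15 14 19 18 3 0 6]
t=18: x=[0.2623 3.6181 13.1992 14.1812 18.2049 16.6880 4.2093 0.8836 5.6857] k=[2 1 13 11 22 19 5 1 9]
t=19: x=[1.7553 2.0955 11.1789 11.8996 20.4246 17.9741 6.0477 2.2107 8.6158] k=[7 4 9 11 21 22 9 0 12]
t=20: x=[6.2119 4.4702 8.3363 11.4359 19.9042 20.6912 9.5282 2.0610 11.3402] k=[1 7 7 12 21 25 10 5 16]
t=21: x=[1.4463 6.0451 7.1458 12.0412 20.2808 23.2180 11.1199 6.7253 15.5838] k=[0 1 11 7 21 21 6 12 12]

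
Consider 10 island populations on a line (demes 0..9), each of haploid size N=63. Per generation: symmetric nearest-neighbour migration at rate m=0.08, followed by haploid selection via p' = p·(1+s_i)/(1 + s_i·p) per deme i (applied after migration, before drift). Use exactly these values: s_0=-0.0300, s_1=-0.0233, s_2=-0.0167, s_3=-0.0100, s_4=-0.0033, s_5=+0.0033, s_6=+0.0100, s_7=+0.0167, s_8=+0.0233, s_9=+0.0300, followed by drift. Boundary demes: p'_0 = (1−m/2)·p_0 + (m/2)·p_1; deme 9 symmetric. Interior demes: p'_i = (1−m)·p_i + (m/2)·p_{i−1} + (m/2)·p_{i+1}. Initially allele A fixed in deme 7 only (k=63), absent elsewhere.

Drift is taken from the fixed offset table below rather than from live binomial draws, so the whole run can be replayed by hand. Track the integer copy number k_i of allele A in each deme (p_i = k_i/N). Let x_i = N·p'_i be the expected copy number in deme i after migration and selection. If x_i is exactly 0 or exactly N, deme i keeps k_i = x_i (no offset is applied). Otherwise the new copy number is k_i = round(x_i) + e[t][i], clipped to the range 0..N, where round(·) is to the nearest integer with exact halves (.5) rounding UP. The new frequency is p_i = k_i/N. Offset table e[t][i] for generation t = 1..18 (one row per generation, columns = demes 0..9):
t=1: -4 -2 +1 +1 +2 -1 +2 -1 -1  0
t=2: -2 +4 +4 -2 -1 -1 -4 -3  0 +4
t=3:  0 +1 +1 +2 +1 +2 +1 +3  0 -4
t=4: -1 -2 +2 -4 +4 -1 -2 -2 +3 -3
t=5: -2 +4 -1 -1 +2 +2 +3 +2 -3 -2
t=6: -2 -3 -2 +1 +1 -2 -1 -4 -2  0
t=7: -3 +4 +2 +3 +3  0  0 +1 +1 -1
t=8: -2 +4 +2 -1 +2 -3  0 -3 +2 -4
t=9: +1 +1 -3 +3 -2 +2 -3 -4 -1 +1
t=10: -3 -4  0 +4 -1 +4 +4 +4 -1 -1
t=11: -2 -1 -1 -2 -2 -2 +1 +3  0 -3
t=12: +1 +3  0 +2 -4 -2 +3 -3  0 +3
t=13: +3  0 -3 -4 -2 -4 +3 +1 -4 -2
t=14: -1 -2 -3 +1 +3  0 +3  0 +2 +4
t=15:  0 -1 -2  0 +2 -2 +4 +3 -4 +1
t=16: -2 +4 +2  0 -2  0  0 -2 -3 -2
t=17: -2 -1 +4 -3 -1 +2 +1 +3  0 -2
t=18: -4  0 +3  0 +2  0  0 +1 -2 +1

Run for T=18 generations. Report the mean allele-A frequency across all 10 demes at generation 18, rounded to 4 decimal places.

t=0: k=[0 0 0 0 0 0 0 63 0 0]
t=1: x=[0.0000 0.0000 0.0000 0.0000 0.0000 0.0000 2.5442 58.0363 2.5763 0.0000] k=[0 0 0 0 0 0 5 57 2 0]
t=2: x=[0.0000 0.0000 0.0000 0.0000 0.0000 0.2007 6.9412 52.8617 4.2096 0.0824] k=[0 0 0 0 0 0 3 50 4 4]
t=3: x=[0.0000 0.0000 0.0000 0.0000 0.0000 0.1204 4.8040 46.4826 5.9632 4.1122] k=[0 0 0 0 0 2 6 49 6 0]
t=4: x=[0.0000 0.0000 0.0000 0.0000 0.0797 2.0866 7.6264 45.7681 7.6332 0.2472] k=[0 0 0 0 4 1 6 44 11 0]
t=5: x=[0.0000 0.0000 0.0000 0.1584 3.7084 1.3243 7.3846 41.3957 12.1036 0.4531] k=[0 0 0 0 6 3 10 43 9 0]
t=6: x=[0.0000 0.0000 0.0000 0.2376 5.6230 3.4106 11.1309 40.5598 10.1953 0.3707] k=[0 0 0 1 7 1 10 37 8 0]
t=7: x=[0.0000 0.0000 0.0393 1.1882 6.5007 1.6051 10.8088 35.0178 9.0165 0.3295] k=[0 0 2 4 10 2 11 36 10 0]
t=8: x=[0.0000 0.0781 1.9676 4.1211 9.4135 2.6885 11.7347 34.2191 10.8452 0.4119] k=[0 4 4 3 11 0 12 31 13 0]
t=9: x=[0.1552 3.7559 3.8980 3.3282 10.2117 0.9230 12.3787 29.7800 13.4419 0.5355] k=[1 5 1 6 8 3 9 26 12 2]
t=10: x=[1.1258 4.5789 1.3378 5.8266 7.6976 3.4507 9.5201 25.0093 12.3876 2.4692] k=[0 1 1 10 7 7 14 29 11 1]
t=11: x=[0.0388 0.9380 1.3378 9.4391 7.0992 7.3012 14.4304 27.9373 11.5355 1.4410] k=[0 0 0 7 5 5 15 31 12 0]
t=12: x=[0.0000 0.0000 0.2753 6.5805 5.0646 5.4163 15.3553 29.8600 12.5093 0.4943] k=[0 0 0 9 1 3 18 27 13 3]
t=13: x=[0.0000 0.0000 0.3540 8.2477 1.3955 3.5310 17.8872 26.3335 13.4014 3.4963] k=[0 0 0 4 0 0 21 27 9 1]
t=14: x=[0.0000 0.0000 0.1573 3.6453 0.1595 0.8427 20.5375 26.2934 9.5857 1.3587] k=[0 0 0 5 3 1 24 26 12 5]
t=15: x=[0.0000 0.0000 0.1967 4.6763 2.9906 2.0064 23.3059 25.6113 12.5093 5.4248] k=[0 0 0 5 5 0 27 29 9 6]
t=16: x=[0.0000 0.0000 0.1967 4.7556 4.7854 1.2841 26.1521 28.3781 9.8702 6.2853] k=[0 0 2 5 3 1 26 26 7 4]
t=17: x=[0.0000 0.0781 2.0070 4.7556 2.9906 2.0866 25.1502 25.4910 7.7960 4.2353] k=[0 0 6 2 2 4 26 28 8 2]
t=18: x=[0.0000 0.2344 5.5147 2.1391 2.0734 4.8146 25.3506 27.3761 8.7318 2.3047] k=[0 0 9 2 4 5 25 28 7 3]

0.1317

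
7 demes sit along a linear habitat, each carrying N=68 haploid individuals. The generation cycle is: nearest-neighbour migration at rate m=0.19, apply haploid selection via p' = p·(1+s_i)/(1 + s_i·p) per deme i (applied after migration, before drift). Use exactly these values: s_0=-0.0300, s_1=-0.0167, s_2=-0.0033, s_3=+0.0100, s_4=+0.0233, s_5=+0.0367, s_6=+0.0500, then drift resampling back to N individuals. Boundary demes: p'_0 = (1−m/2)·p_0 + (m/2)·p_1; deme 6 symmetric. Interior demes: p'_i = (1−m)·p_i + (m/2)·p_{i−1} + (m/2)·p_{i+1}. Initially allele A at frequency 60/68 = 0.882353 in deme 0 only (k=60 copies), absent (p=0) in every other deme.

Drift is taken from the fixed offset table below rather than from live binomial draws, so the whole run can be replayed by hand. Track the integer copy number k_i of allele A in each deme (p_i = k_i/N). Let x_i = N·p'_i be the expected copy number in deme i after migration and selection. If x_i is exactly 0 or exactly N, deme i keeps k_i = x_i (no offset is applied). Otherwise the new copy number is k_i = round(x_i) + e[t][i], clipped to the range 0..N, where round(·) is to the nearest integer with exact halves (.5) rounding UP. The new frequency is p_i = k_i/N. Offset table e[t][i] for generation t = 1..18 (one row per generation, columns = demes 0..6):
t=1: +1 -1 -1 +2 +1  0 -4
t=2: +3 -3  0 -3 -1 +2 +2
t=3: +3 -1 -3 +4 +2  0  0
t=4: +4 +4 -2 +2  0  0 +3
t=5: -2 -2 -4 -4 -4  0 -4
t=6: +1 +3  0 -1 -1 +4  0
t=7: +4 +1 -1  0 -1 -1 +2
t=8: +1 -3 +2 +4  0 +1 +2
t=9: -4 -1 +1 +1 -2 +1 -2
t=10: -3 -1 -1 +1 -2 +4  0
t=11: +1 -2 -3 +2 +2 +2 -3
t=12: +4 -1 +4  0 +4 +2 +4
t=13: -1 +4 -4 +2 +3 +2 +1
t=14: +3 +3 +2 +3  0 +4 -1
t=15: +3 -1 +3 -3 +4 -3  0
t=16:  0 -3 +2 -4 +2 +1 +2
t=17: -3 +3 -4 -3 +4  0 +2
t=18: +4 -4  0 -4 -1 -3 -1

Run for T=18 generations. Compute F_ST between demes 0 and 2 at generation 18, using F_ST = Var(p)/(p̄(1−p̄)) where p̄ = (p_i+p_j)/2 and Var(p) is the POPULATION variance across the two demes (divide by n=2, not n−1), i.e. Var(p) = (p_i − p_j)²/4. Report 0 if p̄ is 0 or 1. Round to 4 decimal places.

t=0: k=[60 0 0 0 0 0 0]
t=1: x=[53.9637 5.6127 0.0000 0.0000 0.0000 0.0000 0.0000] k=[55 5 0 0 0 0 0]
t=2: x=[49.8476 9.1409 0.4734 0.0000 0.0000 0.0000 0.0000] k=[53 6 0 0 0 0 0]
t=3: x=[48.1091 9.7535 0.5681 0.0000 0.0000 0.0000 0.0000] k=[51 9 0 0 0 0 0]
t=4: x=[46.5655 11.9680 0.8522 0.0000 0.0000 0.0000 0.0000] k=[51 16 0 0 0 0 0]
t=5: x=[47.2383 17.5845 1.5151 0.0000 0.0000 0.0000 0.0000] k=[45 16 0 0 0 0 0]
t=6: x=[41.7559 17.0192 1.5151 0.0000 0.0000 0.0000 0.0000] k=[43 20 2 0 0 0 0]
t=7: x=[40.3165 20.2348 3.5090 0.1919 0.0000 0.0000 0.0000] k=[44 21 3 0 0 0 0]
t=8: x=[41.3229 21.2283 4.4113 0.2878 0.0000 0.0000 0.0000] k=[42 18 6 4 0 0 0]
t=9: x=[39.2156 18.9092 6.9294 3.8459 0.3888 0.0000 0.0000] k=[35 18 8 5 0 0 0]
t=10: x=[32.8675 18.4378 8.6400 4.8547 0.4860 0.0000 0.0000] k=[30 17 8 6 0 0 0]
t=11: x=[28.2607 17.1630 8.6400 5.6715 0.5832 0.0000 0.0000] k=[29 15 6 8 3 0 0]
t=12: x=[27.1716 15.2746 7.0242 7.4004 3.2608 0.2954 0.0000] k=[31 14 11 7 7 2 0]
t=13: x=[28.8778 15.1310 10.8748 7.4457 6.6621 2.3659 0.1995] k=[28 19 7 9 10 4 1]
t=14: x=[26.6498 18.4874 8.3059 8.9823 9.5220 4.4320 1.3480] k=[30 21 10 12 10 8 0]
t=15: x=[28.6389 20.5676 11.2040 11.7162 10.1981 7.6719 0.7976] k=[32 20 14 9 14 5 1]
t=16: x=[30.3474 20.3292 14.0581 10.0348 12.9092 5.6592 1.4475] k=[30 17 16 6 15 7 3]
t=17: x=[28.2607 17.9169 15.1061 7.8740 13.6343 7.6205 3.5402] k=[25 21 11 5 18 8 6]
t=18: x=[24.1436 20.1901 11.3487 6.8662 16.0963 9.0388 6.4701] k=[28 16 11 3 15 6 5]

0.0764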